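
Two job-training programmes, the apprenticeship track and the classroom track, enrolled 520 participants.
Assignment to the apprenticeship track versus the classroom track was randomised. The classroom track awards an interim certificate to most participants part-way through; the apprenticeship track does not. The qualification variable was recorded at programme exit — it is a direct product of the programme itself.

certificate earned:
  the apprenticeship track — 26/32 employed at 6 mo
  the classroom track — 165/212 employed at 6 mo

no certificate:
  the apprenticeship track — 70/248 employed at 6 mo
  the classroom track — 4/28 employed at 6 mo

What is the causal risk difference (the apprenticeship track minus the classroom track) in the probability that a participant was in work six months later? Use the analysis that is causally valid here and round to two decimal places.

Qualification attained during the programme here is a post-treatment variable shaped by the programme; conditioning on it would introduce bias rather than remove it. The overall comparison is the causal one.
The causal difference is the pooled difference: 0.343 − 0.704 = -0.361.

-0.36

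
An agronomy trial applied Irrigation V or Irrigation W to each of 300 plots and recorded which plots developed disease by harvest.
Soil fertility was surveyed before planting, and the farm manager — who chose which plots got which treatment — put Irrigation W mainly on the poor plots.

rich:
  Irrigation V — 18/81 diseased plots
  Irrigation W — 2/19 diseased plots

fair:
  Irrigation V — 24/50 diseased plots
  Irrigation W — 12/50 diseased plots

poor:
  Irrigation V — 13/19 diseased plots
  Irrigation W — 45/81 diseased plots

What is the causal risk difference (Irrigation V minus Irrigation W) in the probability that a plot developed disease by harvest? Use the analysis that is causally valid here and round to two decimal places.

The imbalance in soil fertility arose from how plots were allocated, not from anything the irrigation did; and soil fertility independently affects the outcome. The pooled gap is confounded — condition on soil fertility.
Adjusting over the population distribution of soil fertility: 0.333·(0.222−0.105) + 0.333·(0.480−0.240) + 0.333·(0.684−0.556) = +0.162.

+0.16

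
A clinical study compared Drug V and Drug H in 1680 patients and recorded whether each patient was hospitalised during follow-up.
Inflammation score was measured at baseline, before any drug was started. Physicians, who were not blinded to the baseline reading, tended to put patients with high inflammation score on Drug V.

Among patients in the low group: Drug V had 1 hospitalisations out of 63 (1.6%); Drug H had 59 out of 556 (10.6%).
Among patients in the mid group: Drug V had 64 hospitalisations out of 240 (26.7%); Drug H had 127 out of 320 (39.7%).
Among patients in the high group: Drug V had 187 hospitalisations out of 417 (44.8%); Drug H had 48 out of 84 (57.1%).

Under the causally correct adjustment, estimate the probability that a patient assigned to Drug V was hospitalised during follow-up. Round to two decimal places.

Here inflammation score is a common cause — it drives both which drug a case falls under and the outcome. The crude comparison mixes populations; the stratum-specific rates are the causally relevant ones.
Standardising Drug V to the population inflammation score mix: 0.368·1/63 + 0.333·64/240 + 0.298·187/417 = 0.228.

0.23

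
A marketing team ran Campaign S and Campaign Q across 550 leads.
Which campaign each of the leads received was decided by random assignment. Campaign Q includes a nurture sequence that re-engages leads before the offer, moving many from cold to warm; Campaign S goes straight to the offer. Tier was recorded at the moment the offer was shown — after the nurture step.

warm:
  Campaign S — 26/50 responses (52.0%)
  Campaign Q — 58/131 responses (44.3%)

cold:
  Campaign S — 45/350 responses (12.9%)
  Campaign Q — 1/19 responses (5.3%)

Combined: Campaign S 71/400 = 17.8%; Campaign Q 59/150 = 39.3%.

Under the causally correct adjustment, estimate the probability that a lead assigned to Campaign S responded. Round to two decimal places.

0.18

Within every engagement tier level Campaign S has the higher rate, yet pooled Campaign Q does — Simpson's reversal.
Engagement tier is recorded after the campaign and is itself shifted by it — it sits on the causal path from campaign to outcome. Conditioning on a mediator would strip out part of the effect we want; the pooled comparison gives the total causal effect.
So P(outcome | do(Campaign S)) is just the pooled rate for Campaign S: 71/400 = 0.177.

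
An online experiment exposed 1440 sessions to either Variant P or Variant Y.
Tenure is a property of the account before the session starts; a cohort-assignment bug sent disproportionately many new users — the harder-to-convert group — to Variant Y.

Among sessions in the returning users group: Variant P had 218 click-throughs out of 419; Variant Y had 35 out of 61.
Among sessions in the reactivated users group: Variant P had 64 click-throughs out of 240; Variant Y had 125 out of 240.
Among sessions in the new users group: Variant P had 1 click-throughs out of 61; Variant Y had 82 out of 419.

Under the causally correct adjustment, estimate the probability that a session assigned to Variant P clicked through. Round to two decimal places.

0.27

The stratified and pooled comparisons disagree (Variant Y wins within each user tenure; Variant P wins overall), so the answer turns on the causal role of user tenure.
Since user tenure is a pre-existing factor (not a product of the variant) and it affects the outcome on its own, it is a confounder. The stratified rates, not the pooled rate, identify the causal effect.
Standardising Variant P to the population user tenure mix: 0.333·218/419 + 0.333·64/240 + 0.333·1/61 = 0.268.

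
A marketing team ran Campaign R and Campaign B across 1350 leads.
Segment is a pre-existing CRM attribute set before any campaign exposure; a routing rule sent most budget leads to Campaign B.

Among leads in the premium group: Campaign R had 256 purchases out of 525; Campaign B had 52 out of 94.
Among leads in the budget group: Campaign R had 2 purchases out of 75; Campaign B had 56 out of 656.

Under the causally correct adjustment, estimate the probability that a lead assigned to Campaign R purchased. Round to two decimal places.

0.24

The stratified and pooled comparisons disagree (Campaign B wins within each customer segment; Campaign R wins overall), so the answer turns on the causal role of customer segment.
The imbalance in customer segment arose from how leads were allocated, not from anything the campaign did; and customer segment independently affects the outcome. The pooled gap is confounded — condition on customer segment.
Standardising Campaign R to the population customer segment mix: 0.459·256/525 + 0.541·2/75 = 0.238.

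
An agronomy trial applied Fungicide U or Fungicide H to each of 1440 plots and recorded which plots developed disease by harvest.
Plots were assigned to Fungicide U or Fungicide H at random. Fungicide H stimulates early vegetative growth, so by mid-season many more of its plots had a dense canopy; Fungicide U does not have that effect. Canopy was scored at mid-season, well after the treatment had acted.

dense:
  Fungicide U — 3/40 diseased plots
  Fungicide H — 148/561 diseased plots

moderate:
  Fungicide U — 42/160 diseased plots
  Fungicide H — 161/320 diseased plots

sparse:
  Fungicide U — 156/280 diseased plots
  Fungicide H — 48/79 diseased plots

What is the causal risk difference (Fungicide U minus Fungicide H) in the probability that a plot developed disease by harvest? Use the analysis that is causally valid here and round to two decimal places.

+0.05

Mid-season canopy lies on the pathway fungicide → mid-season canopy → outcome, so adjusting for it blocks the indirect effect. For the total causal effect of fungicide, use the unadjusted pooled rates.
The causal difference is the pooled difference: 0.419 − 0.372 = +0.047.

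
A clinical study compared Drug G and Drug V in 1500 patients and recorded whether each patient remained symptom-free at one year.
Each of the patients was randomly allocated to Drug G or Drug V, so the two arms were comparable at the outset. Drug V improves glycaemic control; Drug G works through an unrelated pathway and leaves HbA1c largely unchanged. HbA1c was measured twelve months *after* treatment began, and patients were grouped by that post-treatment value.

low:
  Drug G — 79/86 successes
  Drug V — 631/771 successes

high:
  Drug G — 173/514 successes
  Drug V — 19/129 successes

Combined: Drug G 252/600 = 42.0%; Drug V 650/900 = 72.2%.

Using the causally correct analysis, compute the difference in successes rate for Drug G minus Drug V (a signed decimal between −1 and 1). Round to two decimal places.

-0.30

HbA1c here is a post-treatment variable shaped by the drug; conditioning on it would introduce bias rather than remove it. The overall comparison is the causal one.
The causal difference is the pooled difference: 0.420 − 0.722 = -0.302.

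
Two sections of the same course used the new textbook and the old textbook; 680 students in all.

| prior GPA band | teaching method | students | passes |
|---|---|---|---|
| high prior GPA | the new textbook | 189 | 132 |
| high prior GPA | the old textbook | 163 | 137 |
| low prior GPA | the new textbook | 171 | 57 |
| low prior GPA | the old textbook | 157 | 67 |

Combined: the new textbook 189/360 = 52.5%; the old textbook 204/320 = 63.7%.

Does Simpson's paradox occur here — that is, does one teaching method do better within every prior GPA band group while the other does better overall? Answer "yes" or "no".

no

Within each prior GPA band level (high prior GPA 69.8% vs 84.0%; low prior GPA 33.3% vs 42.7%), the old textbook has the higher rate every time. Pooled: 52.5% vs 63.7% — the old textbook has the higher rate overall. They agree.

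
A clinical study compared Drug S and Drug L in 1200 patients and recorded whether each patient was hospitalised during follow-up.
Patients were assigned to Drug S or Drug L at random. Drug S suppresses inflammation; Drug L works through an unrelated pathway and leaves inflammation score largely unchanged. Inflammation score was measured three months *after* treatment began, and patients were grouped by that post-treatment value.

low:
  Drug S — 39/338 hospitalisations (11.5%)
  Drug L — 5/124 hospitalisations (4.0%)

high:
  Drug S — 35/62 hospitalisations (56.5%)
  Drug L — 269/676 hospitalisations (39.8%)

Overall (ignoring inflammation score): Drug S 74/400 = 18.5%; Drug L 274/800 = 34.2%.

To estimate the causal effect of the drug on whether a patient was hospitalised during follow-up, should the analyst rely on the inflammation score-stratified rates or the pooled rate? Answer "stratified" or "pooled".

pooled

Drug L is lower inside every inflammation score stratum but Drug S is lower in aggregate. Whether to stratify depends on how inflammation score relates to the drug.
The distribution of inflammation score is itself part of what the drug does — it is an intermediate outcome. Holding it fixed would remove that part of the effect; the total effect is the pooled difference.
Pooled: Drug S 18.5% vs Drug L 34.2%; Drug S is lower overall.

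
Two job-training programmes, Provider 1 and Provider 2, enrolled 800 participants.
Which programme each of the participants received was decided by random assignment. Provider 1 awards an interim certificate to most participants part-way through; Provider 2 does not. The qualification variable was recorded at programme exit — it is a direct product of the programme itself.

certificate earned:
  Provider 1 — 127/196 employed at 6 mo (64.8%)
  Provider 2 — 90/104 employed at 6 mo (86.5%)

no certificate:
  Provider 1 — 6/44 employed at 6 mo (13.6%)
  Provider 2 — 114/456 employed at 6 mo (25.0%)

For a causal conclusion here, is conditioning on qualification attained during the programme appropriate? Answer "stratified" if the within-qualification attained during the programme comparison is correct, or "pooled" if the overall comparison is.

Qualification attained during the programme lies on the pathway programme → qualification attained during the programme → outcome, so adjusting for it blocks the indirect effect. For the total causal effect of programme, use the unadjusted pooled rates.
Pooled: Provider 1 55.4% vs Provider 2 36.4%; Provider 1 is higher overall.

pooled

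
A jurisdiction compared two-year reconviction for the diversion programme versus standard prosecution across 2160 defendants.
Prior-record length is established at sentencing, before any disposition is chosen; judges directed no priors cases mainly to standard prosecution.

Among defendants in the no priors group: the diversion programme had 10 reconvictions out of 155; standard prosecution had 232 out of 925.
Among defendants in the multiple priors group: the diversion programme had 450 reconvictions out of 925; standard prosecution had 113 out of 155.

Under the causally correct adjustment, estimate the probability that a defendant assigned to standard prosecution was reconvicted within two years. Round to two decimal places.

0.49

The stratified and pooled comparisons disagree (the diversion programme wins within each prior-record length; standard prosecution wins overall), so the answer turns on the causal role of prior-record length.
The imbalance in prior-record length arose from how defendants were allocated, not from anything the disposition did; and prior-record length independently affects the outcome. The pooled gap is confounded — condition on prior-record length.
Standardising standard prosecution to the population prior-record length mix: 0.500·232/925 + 0.500·113/155 = 0.490.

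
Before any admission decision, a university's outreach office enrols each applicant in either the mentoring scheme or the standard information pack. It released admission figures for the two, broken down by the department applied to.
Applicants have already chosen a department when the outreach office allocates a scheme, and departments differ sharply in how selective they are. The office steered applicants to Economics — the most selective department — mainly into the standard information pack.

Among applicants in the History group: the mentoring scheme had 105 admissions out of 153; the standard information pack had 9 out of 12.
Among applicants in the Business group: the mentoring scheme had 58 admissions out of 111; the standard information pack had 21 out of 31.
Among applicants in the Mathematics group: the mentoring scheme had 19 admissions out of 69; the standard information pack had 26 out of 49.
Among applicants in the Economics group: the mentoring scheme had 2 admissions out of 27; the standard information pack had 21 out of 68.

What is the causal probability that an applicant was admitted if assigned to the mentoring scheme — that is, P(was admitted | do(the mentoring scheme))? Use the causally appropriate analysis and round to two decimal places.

The department-specific comparison favours the standard information pack throughout, but the pooled figures favour the mentoring scheme. The question is whether to condition on department.
Department satisfies the back-door criterion: it is not a descendant of the outreach scheme, and it blocks the spurious path from outreach scheme to outcome. Adjusting for it (i.e., using the within-department rates) gives the causal effect.
Standardising the mentoring scheme to the population department mix: 0.317·105/153 + 0.273·58/111 + 0.227·19/69 + 0.183·2/27 = 0.436.

0.44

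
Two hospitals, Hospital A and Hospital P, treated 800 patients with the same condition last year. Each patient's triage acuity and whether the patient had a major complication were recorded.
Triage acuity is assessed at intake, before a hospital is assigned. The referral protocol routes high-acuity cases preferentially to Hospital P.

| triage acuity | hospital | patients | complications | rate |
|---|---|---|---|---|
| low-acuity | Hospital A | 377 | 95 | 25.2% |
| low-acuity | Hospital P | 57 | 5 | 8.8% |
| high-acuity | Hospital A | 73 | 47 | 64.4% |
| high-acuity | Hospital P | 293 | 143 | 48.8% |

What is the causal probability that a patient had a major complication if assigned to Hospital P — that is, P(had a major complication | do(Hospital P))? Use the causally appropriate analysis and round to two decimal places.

0.27

Since triage acuity is a pre-existing factor (not a product of the hospital) and it affects the outcome on its own, it is a confounder. The stratified rates, not the pooled rate, identify the causal effect.
Standardising Hospital P to the population triage acuity mix: 0.542·5/57 + 0.458·143/293 = 0.271.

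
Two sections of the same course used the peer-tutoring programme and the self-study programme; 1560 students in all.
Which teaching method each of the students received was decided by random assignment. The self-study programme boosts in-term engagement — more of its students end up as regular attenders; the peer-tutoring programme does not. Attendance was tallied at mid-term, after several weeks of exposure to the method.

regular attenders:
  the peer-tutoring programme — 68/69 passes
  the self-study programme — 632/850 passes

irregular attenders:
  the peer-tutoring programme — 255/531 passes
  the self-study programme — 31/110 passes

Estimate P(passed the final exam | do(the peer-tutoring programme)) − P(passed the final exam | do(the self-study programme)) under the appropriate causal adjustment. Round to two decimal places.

-0.15

Because the teaching method influences mid-term attendance, mid-term attendance is a post-treatment mediator, not a confounder. Stratifying on it would bias the estimate; the causal effect is the crude pooled difference.
The causal difference is the pooled difference: 0.538 − 0.691 = -0.152.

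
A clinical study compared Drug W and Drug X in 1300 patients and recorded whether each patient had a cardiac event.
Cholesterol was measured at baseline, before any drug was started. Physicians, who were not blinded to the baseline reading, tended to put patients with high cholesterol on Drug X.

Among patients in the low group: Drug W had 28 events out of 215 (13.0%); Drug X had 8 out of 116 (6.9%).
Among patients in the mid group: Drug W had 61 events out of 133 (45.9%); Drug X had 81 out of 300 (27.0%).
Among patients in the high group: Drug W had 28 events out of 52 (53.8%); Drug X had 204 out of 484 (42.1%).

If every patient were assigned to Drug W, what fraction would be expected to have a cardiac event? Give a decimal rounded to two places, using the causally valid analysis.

Cholesterol is set before the drug has any effect — it is not caused by the drug — and it independently drives the outcome. That makes it a confounder, so the causal comparison is within cholesterol levels.
Standardising Drug W to the population cholesterol mix: 0.255·28/215 + 0.333·61/133 + 0.412·28/52 = 0.408.

0.41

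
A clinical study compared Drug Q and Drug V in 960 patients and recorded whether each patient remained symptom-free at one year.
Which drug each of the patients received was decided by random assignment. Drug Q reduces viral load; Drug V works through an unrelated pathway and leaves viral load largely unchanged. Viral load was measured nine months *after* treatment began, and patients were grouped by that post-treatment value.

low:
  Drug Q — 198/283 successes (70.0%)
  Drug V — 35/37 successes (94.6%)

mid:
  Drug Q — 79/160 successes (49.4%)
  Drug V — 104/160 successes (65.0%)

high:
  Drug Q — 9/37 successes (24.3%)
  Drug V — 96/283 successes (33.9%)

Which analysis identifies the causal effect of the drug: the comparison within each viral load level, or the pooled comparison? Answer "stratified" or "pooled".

pooled

Within every viral load level Drug V has the higher rate, yet pooled Drug Q does — Simpson's reversal.
Stratifying would compare drugs among patients the drugs themselves sorted into viral load groups — a form of selection on an intermediate. The unconditioned pooled rates give the total causal effect.
Pooled: Drug Q 59.6% vs Drug V 49.0%; Drug Q is higher overall.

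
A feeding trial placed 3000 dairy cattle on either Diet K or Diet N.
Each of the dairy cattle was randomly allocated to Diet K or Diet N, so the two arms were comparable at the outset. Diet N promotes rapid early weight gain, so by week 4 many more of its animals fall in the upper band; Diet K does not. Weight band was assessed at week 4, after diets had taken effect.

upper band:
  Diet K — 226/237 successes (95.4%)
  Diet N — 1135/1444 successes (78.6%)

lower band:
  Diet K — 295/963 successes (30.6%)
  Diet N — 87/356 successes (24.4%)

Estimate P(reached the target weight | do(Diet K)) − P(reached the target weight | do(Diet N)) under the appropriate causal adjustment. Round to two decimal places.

-0.24

Because the diet influences week-4 weight band, week-4 weight band is a post-treatment mediator, not a confounder. Stratifying on it would bias the estimate; the causal effect is the crude pooled difference.
The causal difference is the pooled difference: 0.434 − 0.679 = -0.245.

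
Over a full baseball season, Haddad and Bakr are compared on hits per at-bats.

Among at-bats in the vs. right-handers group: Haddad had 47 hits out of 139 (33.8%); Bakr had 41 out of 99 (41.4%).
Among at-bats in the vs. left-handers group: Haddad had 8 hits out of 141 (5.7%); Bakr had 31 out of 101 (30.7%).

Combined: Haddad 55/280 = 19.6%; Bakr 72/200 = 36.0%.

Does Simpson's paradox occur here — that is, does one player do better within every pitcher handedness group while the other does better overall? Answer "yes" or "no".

no

Within each pitcher handedness level (vs. right-handers 33.8% vs 41.4%; vs. left-handers 5.7% vs 30.7%), Bakr has the higher rate every time. Pooled: 19.6% vs 36.0% — Bakr has the higher rate overall. They agree.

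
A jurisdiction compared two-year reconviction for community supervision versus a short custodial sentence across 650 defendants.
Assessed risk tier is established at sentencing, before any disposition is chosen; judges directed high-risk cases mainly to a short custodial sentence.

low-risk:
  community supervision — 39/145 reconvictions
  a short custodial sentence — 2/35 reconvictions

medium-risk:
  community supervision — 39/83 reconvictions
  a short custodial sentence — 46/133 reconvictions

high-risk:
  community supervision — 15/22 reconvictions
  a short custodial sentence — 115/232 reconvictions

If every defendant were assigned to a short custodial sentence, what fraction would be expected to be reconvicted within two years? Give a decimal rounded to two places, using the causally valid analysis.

a short custodial sentence is lower inside every assessed risk tier stratum but community supervision is lower in aggregate. Whether to stratify depends on how assessed risk tier relates to the disposition.
Nothing the disposition does changes assessed risk tier; the imbalance is an allocation artefact. With assessed risk tier also predicting the outcome, the pooled figure is confounded, and the within-stratum comparison is the causal one.
Standardising a short custodial sentence to the population assessed risk tier mix: 0.277·2/35 + 0.332·46/133 + 0.391·115/232 = 0.324.

0.32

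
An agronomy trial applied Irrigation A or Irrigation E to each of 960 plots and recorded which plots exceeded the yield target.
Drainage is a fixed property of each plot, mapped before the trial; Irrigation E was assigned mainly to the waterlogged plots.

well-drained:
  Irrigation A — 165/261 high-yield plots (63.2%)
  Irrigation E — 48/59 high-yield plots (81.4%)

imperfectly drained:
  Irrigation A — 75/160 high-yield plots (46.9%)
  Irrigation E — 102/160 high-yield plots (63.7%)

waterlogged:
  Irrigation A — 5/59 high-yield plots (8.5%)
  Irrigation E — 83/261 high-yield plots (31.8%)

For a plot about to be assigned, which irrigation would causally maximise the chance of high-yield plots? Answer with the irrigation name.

The imbalance in field drainage arose from how plots were allocated, not from anything the irrigation did; and field drainage independently affects the outcome. The pooled gap is confounded — condition on field drainage.
Within each level — well-drained: 63.2% vs 81.4%; imperfectly drained: 46.9% vs 63.7%; waterlogged: 8.5% vs 31.8% — Irrigation E is higher every time.

Irrigation E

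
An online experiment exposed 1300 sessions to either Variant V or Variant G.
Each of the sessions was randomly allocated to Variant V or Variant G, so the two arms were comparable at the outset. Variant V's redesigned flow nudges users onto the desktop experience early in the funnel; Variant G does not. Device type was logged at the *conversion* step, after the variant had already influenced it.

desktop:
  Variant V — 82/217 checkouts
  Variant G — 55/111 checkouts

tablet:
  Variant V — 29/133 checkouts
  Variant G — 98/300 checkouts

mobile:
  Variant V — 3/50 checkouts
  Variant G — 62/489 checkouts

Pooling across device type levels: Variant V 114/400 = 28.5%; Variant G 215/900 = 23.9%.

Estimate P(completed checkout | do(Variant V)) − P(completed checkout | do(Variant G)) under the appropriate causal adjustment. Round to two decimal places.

+0.05

Because the variant influences device type, device type is a post-treatment mediator, not a confounder. Stratifying on it would bias the estimate; the causal effect is the crude pooled difference.
The causal difference is the pooled difference: 0.285 − 0.239 = +0.046.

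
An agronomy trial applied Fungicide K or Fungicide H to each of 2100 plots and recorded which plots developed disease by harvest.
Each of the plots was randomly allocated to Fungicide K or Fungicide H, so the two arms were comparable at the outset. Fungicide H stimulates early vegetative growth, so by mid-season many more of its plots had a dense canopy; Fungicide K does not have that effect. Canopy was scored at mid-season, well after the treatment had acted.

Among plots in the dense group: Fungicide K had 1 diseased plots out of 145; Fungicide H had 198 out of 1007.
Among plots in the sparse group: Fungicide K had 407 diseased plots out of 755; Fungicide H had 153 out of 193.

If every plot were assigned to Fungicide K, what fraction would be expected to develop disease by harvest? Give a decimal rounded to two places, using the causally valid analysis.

0.45

Within every mid-season canopy level Fungicide K has the lower rate, yet pooled Fungicide H does — Simpson's reversal.
Stratifying would compare fungicides among plots the fungicides themselves sorted into mid-season canopy groups — a form of selection on an intermediate. The unconditioned pooled rates give the total causal effect.
So P(outcome | do(Fungicide K)) is just the pooled rate for Fungicide K: 408/900 = 0.453.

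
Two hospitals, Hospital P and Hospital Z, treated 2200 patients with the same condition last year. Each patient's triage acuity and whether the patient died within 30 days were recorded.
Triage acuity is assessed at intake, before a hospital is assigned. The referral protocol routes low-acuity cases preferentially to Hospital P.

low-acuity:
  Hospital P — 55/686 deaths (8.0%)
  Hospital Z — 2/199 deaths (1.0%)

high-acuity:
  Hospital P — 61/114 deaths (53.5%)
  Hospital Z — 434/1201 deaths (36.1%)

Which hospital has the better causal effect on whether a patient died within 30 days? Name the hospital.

Triage acuity satisfies the back-door criterion: it is not a descendant of the hospital, and it blocks the spurious path from hospital to outcome. Adjusting for it (i.e., using the within-triage acuity rates) gives the causal effect.
Within each level — low-acuity: 8.0% vs 1.0%; high-acuity: 53.5% vs 36.1% — Hospital Z is lower every time.

Hospital Z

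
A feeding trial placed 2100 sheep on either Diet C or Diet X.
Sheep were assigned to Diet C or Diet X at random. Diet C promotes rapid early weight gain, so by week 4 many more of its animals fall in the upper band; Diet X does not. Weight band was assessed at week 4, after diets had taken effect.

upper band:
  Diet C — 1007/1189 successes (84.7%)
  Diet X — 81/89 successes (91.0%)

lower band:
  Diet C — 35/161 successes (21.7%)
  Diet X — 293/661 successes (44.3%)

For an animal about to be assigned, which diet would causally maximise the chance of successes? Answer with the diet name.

Diet C

Diet X is higher inside every week-4 weight band stratum but Diet C is higher in aggregate. Whether to stratify depends on how week-4 weight band relates to the diet.
Because the diet influences week-4 weight band, week-4 weight band is a post-treatment mediator, not a confounder. Stratifying on it would bias the estimate; the causal effect is the crude pooled difference.
Pooled: Diet C 77.2% vs Diet X 49.9%; Diet C is higher overall.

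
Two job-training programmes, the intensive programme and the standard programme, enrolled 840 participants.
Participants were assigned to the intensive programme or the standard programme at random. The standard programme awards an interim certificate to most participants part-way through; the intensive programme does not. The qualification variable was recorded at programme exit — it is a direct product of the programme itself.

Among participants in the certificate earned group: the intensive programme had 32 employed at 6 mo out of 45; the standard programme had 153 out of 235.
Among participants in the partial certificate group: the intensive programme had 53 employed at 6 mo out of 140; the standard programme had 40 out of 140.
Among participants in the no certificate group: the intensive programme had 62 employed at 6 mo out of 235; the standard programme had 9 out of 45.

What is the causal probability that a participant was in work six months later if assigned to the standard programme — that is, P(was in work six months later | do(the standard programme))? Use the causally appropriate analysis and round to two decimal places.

Because the programme influences qualification attained during the programme, qualification attained during the programme is a post-treatment mediator, not a confounder. Stratifying on it would bias the estimate; the causal effect is the crude pooled difference.
So P(outcome | do(the standard programme)) is just the pooled rate for the standard programme: 202/420 = 0.481.

0.48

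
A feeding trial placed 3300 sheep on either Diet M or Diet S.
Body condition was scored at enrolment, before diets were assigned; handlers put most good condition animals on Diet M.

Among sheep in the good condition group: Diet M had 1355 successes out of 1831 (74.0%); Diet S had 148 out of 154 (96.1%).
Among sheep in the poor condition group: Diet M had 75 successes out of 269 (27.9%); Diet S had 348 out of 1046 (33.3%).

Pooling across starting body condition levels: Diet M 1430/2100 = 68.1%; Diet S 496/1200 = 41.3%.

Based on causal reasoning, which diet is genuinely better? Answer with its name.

Diet S is higher inside every starting body condition stratum but Diet M is higher in aggregate. Whether to stratify depends on how starting body condition relates to the diet.
Nothing the diet does changes starting body condition; the imbalance is an allocation artefact. With starting body condition also predicting the outcome, the pooled figure is confounded, and the within-stratum comparison is the causal one.
Within each level — good condition: 74.0% vs 96.1%; poor condition: 27.9% vs 33.3% — Diet S is higher every time.

Diet S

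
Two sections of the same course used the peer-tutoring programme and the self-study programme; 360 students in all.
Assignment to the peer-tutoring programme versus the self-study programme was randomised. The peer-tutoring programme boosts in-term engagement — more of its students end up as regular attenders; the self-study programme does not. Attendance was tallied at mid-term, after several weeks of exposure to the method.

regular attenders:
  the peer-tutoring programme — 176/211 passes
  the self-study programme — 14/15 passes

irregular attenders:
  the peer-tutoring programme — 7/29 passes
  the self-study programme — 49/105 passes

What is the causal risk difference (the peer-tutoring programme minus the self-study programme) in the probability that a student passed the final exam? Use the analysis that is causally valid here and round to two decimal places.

+0.24

The distribution of mid-term attendance is itself part of what the teaching method does — it is an intermediate outcome. Holding it fixed would remove that part of the effect; the total effect is the pooled difference.
The causal difference is the pooled difference: 0.762 − 0.525 = +0.237.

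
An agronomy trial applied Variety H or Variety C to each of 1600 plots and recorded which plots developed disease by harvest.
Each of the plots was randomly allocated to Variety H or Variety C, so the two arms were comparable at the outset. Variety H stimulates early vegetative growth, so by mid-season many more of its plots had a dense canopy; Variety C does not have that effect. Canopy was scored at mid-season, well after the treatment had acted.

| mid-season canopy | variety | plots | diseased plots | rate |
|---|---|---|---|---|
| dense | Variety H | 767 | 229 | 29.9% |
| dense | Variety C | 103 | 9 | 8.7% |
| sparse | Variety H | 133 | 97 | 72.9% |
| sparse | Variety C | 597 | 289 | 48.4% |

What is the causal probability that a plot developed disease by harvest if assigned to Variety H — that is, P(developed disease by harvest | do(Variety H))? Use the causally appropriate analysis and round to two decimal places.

0.36

Within every mid-season canopy level Variety C has the lower rate, yet pooled Variety H does — Simpson's reversal.
The distribution of mid-season canopy is itself part of what the variety does — it is an intermediate outcome. Holding it fixed would remove that part of the effect; the total effect is the pooled difference.
So P(outcome | do(Variety H)) is just the pooled rate for Variety H: 326/900 = 0.362.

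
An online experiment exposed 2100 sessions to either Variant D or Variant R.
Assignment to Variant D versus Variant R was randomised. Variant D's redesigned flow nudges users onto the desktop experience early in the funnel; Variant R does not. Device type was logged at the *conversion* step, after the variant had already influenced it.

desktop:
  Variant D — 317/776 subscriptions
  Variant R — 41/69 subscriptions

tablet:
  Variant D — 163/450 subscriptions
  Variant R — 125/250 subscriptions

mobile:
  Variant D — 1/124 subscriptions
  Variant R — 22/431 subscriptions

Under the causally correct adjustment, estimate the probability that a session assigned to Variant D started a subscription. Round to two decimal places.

Device type is recorded after the variant and is itself shifted by it — it sits on the causal path from variant to outcome. Conditioning on a mediator would strip out part of the effect we want; the pooled comparison gives the total causal effect.
So P(outcome | do(Variant D)) is just the pooled rate for Variant D: 481/1350 = 0.356.

0.36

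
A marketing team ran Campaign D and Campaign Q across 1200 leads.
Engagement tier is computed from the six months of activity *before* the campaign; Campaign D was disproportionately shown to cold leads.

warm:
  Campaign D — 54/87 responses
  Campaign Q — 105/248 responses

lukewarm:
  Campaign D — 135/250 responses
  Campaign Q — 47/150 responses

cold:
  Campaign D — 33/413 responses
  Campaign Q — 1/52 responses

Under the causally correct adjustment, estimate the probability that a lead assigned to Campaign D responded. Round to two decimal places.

0.38

Campaign D is higher inside every engagement tier stratum but Campaign Q is higher in aggregate. Whether to stratify depends on how engagement tier relates to the campaign.
The imbalance in engagement tier arose from how leads were allocated, not from anything the campaign did; and engagement tier independently affects the outcome. The pooled gap is confounded — condition on engagement tier.
Standardising Campaign D to the population engagement tier mix: 0.279·54/87 + 0.333·135/250 + 0.388·33/413 = 0.384.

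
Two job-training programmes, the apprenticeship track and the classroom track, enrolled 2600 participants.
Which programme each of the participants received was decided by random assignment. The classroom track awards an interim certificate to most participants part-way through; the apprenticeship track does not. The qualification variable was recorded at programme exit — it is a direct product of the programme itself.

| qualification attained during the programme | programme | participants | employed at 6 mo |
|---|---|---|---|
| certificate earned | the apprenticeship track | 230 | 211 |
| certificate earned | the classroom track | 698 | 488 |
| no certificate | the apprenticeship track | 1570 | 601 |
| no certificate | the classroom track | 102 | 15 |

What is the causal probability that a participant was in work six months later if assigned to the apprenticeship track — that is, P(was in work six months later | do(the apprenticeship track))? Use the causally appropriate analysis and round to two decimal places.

0.45

the apprenticeship track is higher inside every qualification attained during the programme stratum but the classroom track is higher in aggregate. Whether to stratify depends on how qualification attained during the programme relates to the programme.
Stratifying would compare programmes among participants the programmes themselves sorted into qualification attained during the programme groups — a form of selection on an intermediate. The unconditioned pooled rates give the total causal effect.
So P(outcome | do(the apprenticeship track)) is just the pooled rate for the apprenticeship track: 812/1800 = 0.451.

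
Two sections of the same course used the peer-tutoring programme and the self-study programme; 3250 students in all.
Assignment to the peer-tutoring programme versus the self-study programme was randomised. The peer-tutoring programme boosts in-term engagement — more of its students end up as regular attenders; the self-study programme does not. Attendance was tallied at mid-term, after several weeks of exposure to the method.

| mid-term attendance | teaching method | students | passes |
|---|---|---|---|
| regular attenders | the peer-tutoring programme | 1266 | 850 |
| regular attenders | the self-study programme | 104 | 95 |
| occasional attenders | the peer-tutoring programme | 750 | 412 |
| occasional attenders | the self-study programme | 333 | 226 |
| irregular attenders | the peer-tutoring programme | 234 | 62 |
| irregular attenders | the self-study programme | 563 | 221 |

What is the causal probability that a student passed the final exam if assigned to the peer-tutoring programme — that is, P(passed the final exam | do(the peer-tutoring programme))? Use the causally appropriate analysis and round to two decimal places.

0.59

Stratifying would compare teaching methods among students the teaching methods themselves sorted into mid-term attendance groups — a form of selection on an intermediate. The unconditioned pooled rates give the total causal effect.
So P(outcome | do(the peer-tutoring programme)) is just the pooled rate for the peer-tutoring programme: 1324/2250 = 0.588.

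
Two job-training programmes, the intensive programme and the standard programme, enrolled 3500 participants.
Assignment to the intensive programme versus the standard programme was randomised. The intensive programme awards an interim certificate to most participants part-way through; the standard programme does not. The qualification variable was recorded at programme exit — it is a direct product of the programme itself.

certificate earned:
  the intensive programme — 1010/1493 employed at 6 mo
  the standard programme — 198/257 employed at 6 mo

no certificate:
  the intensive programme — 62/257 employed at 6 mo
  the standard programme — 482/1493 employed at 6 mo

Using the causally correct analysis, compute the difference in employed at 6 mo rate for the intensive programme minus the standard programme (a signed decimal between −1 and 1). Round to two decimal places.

+0.22

Qualification attained during the programme is recorded after the programme and is itself shifted by it — it sits on the causal path from programme to outcome. Conditioning on a mediator would strip out part of the effect we want; the pooled comparison gives the total causal effect.
The causal difference is the pooled difference: 0.613 − 0.389 = +0.224.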